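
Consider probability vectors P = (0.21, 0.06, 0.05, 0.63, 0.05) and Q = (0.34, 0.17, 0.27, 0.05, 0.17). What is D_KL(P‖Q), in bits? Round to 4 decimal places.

1.8568 bits

D(P‖Q) = Σ p·log₂(p/q).
  0.21·log₂(0.21/0.34) = -0.14598
  0.06·log₂(0.06/0.17) = -0.09015
  0.05·log₂(0.05/0.27) = -0.12165
  0.63·log₂(0.63/0.05) = 2.30287
  0.05·log₂(0.05/0.17) = -0.08828
D(P‖Q) = 1.8568 bits.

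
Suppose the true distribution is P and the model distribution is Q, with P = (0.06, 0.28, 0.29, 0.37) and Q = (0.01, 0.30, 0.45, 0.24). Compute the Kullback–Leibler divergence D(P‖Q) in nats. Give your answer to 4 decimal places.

0.1209 nats

D(P‖Q) = Σ p·ln(p/q).
  0.06·ln(0.06/0.01) = 0.10751
  0.28·ln(0.28/0.30) = -0.01932
  0.29·ln(0.29/0.45) = -0.12742
  0.37·ln(0.37/0.24) = 0.16016
D(P‖Q) = 0.1209 nats.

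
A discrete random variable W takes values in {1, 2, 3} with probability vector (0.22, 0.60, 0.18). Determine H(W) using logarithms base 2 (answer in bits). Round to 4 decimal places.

1.3681 bits

H(W) = −Σ p·log₂ p.
  −(0.22)·log₂(0.22) = 0.48057
  −(0.60)·log₂(0.60) = 0.44218
  −(0.18)·log₂(0.18) = 0.44531
Sum: 0.48057 + 0.44218 + 0.44531 = 1.3681 bits.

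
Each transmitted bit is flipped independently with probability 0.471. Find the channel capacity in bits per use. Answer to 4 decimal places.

0.0024 bits

Binary symmetric channel: C = 1 − h₂(ε) where h₂ is the binary entropy function.
h₂(0.471) = −0.471·log₂0.471 − 0.529·log₂0.529 = 0.9976.
C = 1 − 0.9976 = 0.0024 bits per channel use.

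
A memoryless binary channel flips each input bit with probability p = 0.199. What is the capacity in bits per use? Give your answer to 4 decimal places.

Binary symmetric channel: C = 1 − h₂(ε) where h₂ is the binary entropy function.
h₂(0.199) = −0.199·log₂0.199 − 0.801·log₂0.801 = 0.7199.
C = 1 − 0.7199 = 0.2801 bits per channel use.

0.2801 bits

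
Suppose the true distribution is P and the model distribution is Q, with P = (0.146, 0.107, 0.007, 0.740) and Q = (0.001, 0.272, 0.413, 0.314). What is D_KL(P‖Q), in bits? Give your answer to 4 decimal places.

D(P‖Q) = Σ p·log₂(p/q).
  0.146·log₂(0.146/0.001) = 1.04971
  0.107·log₂(0.107/0.272) = -0.14402
  0.007·log₂(0.007/0.413) = -0.04118
  0.740·log₂(0.740/0.314) = 0.91520
D(P‖Q) = 1.7797 bits.

1.7797 bits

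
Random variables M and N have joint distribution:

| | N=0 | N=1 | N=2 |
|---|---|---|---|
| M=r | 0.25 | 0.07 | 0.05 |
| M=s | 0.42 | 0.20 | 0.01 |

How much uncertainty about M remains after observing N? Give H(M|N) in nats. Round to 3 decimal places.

Chain rule: H(M|N) = H(M,N) − H(N).
Marginals: p(M) = (0.3700, 0.6300), p(N) = (0.6700, 0.2700, 0.0600).
H(M,N) = 1.4148 nats; H(N) = 0.7906 nats.
H(M|N) = 1.4148 − 0.7906 = 0.624 nats.

0.624 nats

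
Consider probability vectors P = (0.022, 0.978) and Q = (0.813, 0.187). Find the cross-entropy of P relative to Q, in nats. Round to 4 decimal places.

H(P,Q) = −Σ p·ln q.
  −0.022·ln(0.813) = 0.00455
  −0.978·ln(0.187) = 1.63976
H(P,Q) = 1.6443 nats.

1.6443 nats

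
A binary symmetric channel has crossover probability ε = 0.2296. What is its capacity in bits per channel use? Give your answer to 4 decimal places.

0.2227 bits

Binary symmetric channel: C = 1 − h₂(ε) where h₂ is the binary entropy function.
h₂(0.2296) = −0.2296·log₂0.2296 − 0.7704·log₂0.7704 = 0.7773.
C = 1 − 0.7773 = 0.2227 bits per channel use.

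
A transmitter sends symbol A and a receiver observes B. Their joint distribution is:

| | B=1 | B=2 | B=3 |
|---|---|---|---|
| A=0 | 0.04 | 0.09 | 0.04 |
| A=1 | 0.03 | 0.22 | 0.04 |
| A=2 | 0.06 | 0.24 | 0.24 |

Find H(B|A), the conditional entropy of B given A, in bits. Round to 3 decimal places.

Chain rule: H(B|A) = H(A,B) − H(A).
Marginals: p(A) = (0.1700, 0.2900, 0.5400), p(B) = (0.1300, 0.5500, 0.3200).
H(A,B) = 2.7341 bits; H(A) = 1.4325 bits.
H(B|A) = 2.7341 − 1.4325 = 1.302 bits.

1.302 bits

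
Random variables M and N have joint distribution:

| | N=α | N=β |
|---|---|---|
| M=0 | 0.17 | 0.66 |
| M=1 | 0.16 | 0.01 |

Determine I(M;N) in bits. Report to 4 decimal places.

0.2529 bits

Marginals: p(M) = (0.8300, 0.1700), p(N) = (0.3300, 0.6700).
I(M;N) = Σ p(x,y)·log₂[p(x,y)/(p(x)p(y))].
  (0,α): 0.17·log₂(0.6207) = -0.11698
  (0,β): 0.66·log₂(1.1868) = 0.16310
  (1,α): 0.16·log₂(2.8520) = 0.24192
  (1,β): 0.01·log₂(0.0878) = -0.03510
Sum = 0.2529 bits.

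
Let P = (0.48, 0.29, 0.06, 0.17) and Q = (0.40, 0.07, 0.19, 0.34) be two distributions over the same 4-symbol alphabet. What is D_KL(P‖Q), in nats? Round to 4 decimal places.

D(P‖Q) = Σ p·ln(p/q).
  0.48·ln(0.48/0.40) = 0.08751
  0.29·ln(0.29/0.07) = 0.41220
  0.06·ln(0.06/0.19) = -0.06916
  0.17·ln(0.17/0.34) = -0.11784
D(P‖Q) = 0.3127 nats.

0.3127 nats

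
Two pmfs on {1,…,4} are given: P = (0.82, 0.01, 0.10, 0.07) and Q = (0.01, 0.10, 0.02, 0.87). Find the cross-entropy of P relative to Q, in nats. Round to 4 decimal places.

H(P,Q) = −Σ p·ln q.
  −0.82·ln(0.01) = 3.77624
  −0.01·ln(0.10) = 0.02303
  −0.10·ln(0.02) = 0.39120
  −0.07·ln(0.87) = 0.00975
H(P,Q) = 4.2002 nats.

4.2002 nats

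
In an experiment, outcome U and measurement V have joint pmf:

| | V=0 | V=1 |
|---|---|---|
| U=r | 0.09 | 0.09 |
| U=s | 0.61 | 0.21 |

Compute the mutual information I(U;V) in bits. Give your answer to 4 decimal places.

0.0282 bits

Marginals: p(U) = (0.1800, 0.8200), p(V) = (0.7000, 0.3000).
I(U;V) = Σ p(x,y)·log₂[p(x,y)/(p(x)p(y))].
  (r,0): 0.09·log₂(0.7143) = -0.04369
  (r,1): 0.09·log₂(1.6667) = 0.06633
  (s,0): 0.61·log₂(1.0627) = 0.05353
  (s,1): 0.21·log₂(0.8537) = -0.04794
Sum = 0.0282 bits.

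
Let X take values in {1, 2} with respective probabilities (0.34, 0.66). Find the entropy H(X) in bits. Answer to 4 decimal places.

0.9248 bits

H(X) = −Σ p·log₂ p.
  −(0.34)·log₂(0.34) = 0.52917
  −(0.66)·log₂(0.66) = 0.39564
Sum: 0.52917 + 0.39564 = 0.9248 bits.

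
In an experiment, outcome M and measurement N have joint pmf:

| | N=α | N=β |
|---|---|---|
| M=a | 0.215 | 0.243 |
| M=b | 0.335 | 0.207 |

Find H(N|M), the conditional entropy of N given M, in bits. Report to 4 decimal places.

0.9768 bits

Marginals: p(M) = (0.4580, 0.5420), p(N) = (0.5500, 0.4500).
H(N|M) = Σ p(M) · H(N|M=·).
  M=a: p=0.4580, H(N|M=a) = 0.9973
  M=b: p=0.5420, H(N|M=b) = 0.9594
Weighted sum = 0.9768 bits.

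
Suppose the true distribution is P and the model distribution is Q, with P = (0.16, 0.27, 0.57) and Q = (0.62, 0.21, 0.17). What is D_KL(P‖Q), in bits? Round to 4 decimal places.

0.7801 bits

D(P‖Q) = Σ p·log₂(p/q).
  0.16·log₂(0.16/0.62) = -0.31267
  0.27·log₂(0.27/0.21) = 0.09789
  0.57·log₂(0.57/0.17) = 0.99489
D(P‖Q) = 0.7801 bits.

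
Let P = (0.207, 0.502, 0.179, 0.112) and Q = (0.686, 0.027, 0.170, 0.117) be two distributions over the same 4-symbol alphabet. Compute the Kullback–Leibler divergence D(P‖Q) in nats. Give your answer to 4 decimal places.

1.2236 nats

D(P‖Q) = Σ p·ln(p/q).
  0.207·ln(0.207/0.686) = -0.24802
  0.502·ln(0.502/0.027) = 1.46723
  0.179·ln(0.179/0.170) = 0.00923
  0.112·ln(0.112/0.117) = -0.00489
D(P‖Q) = 1.2236 nats.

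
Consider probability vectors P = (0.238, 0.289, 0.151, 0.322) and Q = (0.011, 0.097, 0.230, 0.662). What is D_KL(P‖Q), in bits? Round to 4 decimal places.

1.0843 bits

D(P‖Q) = Σ p·log₂(p/q).
  0.238·log₂(0.238/0.011) = 1.05562
  0.289·log₂(0.289/0.097) = 0.45518
  0.151·log₂(0.151/0.230) = -0.09167
  0.322·log₂(0.322/0.662) = -0.33481
D(P‖Q) = 1.0843 bits.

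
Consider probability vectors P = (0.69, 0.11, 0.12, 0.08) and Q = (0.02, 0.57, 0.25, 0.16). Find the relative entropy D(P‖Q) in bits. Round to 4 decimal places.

D(P‖Q) = Σ p·log₂(p/q).
  0.69·log₂(0.69/0.02) = 3.52488
  0.11·log₂(0.11/0.57) = -0.26108
  0.12·log₂(0.12/0.25) = -0.12707
  0.08·log₂(0.08/0.16) = -0.08000
D(P‖Q) = 3.0567 bits.

3.0567 bits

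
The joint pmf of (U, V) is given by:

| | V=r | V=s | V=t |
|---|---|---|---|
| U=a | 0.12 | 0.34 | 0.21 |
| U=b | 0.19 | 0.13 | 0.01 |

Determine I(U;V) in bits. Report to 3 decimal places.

Marginals: p(U) = (0.6700, 0.3300), p(V) = (0.3100, 0.4700, 0.2200).
I(U;V) = Σ p(x,y)·log₂[p(x,y)/(p(x)p(y))].
  (a,r): 0.12·log₂(0.5778) = -0.0950
  (a,s): 0.34·log₂(1.0797) = 0.0376
  (a,t): 0.21·log₂(1.4247) = 0.1072
  (b,r): 0.19·log₂(1.8573) = 0.1697
  (b,s): 0.13·log₂(0.8382) = -0.0331
  (b,t): 0.01·log₂(0.1377) = -0.0286
Sum = 0.158 bits.

0.158 bits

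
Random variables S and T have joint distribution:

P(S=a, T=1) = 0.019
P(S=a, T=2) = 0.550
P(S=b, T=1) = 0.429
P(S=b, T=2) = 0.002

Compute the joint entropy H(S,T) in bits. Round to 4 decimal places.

H(S,T) = −Σ p(x,y)·log₂ p(x,y) over all 4 cells.
  cell (a,1): −0.019·log₂0.019 = 0.10864
  cell (a,2): −0.550·log₂0.550 = 0.47437
  cell (b,1): −0.429·log₂0.429 = 0.52379
  cell (b,2): −0.002·log₂0.002 = 0.01793
Sum = 1.1247 bits.

1.1247 bits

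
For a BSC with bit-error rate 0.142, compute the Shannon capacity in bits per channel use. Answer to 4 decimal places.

Binary symmetric channel: C = 1 − h₂(ε) where h₂ is the binary entropy function.
h₂(0.142) = −0.142·log₂0.142 − 0.858·log₂0.858 = 0.5895.
C = 1 − 0.5895 = 0.4105 bits per channel use.

0.4105 bits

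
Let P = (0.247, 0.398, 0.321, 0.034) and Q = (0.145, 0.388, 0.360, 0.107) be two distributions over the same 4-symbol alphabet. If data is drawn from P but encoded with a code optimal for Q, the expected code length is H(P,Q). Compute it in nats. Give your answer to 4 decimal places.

1.2577 nats

H(P,Q) = −Σ p·ln q.
  −0.247·ln(0.145) = 0.47696
  −0.398·ln(0.388) = 0.37681
  −0.321·ln(0.360) = 0.32795
  −0.034·ln(0.107) = 0.07599
H(P,Q) = 1.2577 nats.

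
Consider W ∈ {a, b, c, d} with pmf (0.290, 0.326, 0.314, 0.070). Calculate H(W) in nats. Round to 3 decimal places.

H(W) = −Σ p·ln p.
  −(0.290)·ln(0.290) = 0.3590
  −(0.326)·ln(0.326) = 0.3654
  −(0.314)·ln(0.314) = 0.3637
  −(0.070)·ln(0.070) = 0.1861
Sum: 0.3590 + 0.3654 + 0.3637 + 0.1861 = 1.274 nats.

1.274 nats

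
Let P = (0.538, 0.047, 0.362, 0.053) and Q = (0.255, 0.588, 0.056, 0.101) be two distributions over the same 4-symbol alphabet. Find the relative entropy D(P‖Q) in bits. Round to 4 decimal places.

1.3335 bits

D(P‖Q) = Σ p·log₂(p/q).
  0.538·log₂(0.538/0.255) = 0.57948
  0.047·log₂(0.047/0.588) = -0.17132
  0.362·log₂(0.362/0.056) = 0.97468
  0.053·log₂(0.053/0.101) = -0.04931
D(P‖Q) = 1.3335 bits.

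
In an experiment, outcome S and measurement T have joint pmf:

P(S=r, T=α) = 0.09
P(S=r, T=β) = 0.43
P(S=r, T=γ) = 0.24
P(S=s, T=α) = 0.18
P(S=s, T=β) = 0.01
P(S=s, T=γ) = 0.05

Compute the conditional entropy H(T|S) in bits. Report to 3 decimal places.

1.263 bits

Chain rule: H(T|S) = H(S,T) − H(S).
Marginals: p(S) = (0.7600, 0.2400), p(T) = (0.2700, 0.4400, 0.2900).
H(S,T) = 2.0582 bits; H(S) = 0.7950 bits.
H(T|S) = 2.0582 − 0.7950 = 1.263 bits.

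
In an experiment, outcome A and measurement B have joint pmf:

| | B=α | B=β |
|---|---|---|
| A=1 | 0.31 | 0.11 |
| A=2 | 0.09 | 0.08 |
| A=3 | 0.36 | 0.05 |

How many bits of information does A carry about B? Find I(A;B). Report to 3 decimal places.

0.058 bits

Marginals: p(A) = (0.4200, 0.1700, 0.4100), p(B) = (0.7600, 0.2400).
I(A;B) = Σ p(x,y)·log₂[p(x,y)/(p(x)p(y))].
  (1,α): 0.31·log₂(0.9712) = -0.0131
  (1,β): 0.11·log₂(1.0913) = 0.0139
  (2,α): 0.09·log₂(0.6966) = -0.0469
  (2,β): 0.08·log₂(1.9608) = 0.0777
  (3,α): 0.36·log₂(1.1553) = 0.0750
  (3,β): 0.05·log₂(0.5081) = -0.0488
Sum = 0.058 bits.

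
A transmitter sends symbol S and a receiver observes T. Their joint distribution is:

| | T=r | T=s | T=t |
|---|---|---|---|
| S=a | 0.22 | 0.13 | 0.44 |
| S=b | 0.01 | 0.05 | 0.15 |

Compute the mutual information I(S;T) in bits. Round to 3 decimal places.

0.046 bits

Marginals: p(S) = (0.7900, 0.2100), p(T) = (0.2300, 0.1800, 0.5900).
I(S;T) = H(S) + H(T) − H(S,T).
H(S) = 0.7415, H(T) = 1.3821, H(S,T) = 2.0774.
I(S;T) = 0.7415 + 1.3821 − 2.0774 = 0.046 bits.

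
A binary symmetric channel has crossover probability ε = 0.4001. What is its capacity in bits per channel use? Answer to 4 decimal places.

0.0290 bits

Binary symmetric channel: C = 1 − h₂(ε) where h₂ is the binary entropy function.
h₂(0.4001) = −0.4001·log₂0.4001 − 0.5999·log₂0.5999 = 0.9710.
C = 1 − 0.9710 = 0.0290 bits per channel use.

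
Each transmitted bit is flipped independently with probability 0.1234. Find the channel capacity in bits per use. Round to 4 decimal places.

Binary symmetric channel: C = 1 − h₂(ε) where h₂ is the binary entropy function.
h₂(0.1234) = −0.1234·log₂0.1234 − 0.8766·log₂0.8766 = 0.5391.
C = 1 − 0.5391 = 0.4609 bits per channel use.

0.4609 bits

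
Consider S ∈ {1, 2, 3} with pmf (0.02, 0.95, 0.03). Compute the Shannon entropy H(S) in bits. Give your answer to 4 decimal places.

H(S) = −Σ p·log₂ p.
  −(0.02)·log₂(0.02) = 0.11288
  −(0.95)·log₂(0.95) = 0.07030
  −(0.03)·log₂(0.03) = 0.15177
Sum: 0.11288 + 0.07030 + 0.15177 = 0.3349 bits.

0.3349 bits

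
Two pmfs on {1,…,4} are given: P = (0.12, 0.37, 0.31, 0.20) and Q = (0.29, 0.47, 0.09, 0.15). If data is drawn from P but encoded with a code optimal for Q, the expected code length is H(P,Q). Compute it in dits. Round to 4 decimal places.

H(P,Q) = −Σ p·log₁₀ q.
  −0.12·log₁₀(0.29) = 0.06451
  −0.37·log₁₀(0.47) = 0.12132
  −0.31·log₁₀(0.09) = 0.32418
  −0.20·log₁₀(0.15) = 0.16478
H(P,Q) = 0.6748 dits.

0.6748 dits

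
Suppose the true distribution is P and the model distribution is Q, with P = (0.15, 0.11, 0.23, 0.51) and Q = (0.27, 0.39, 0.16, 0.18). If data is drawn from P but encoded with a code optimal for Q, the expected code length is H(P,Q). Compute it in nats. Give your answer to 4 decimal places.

1.5960 nats

H(P,Q) = −Σ p·ln q.
  −0.15·ln(0.27) = 0.19640
  −0.11·ln(0.39) = 0.10358
  −0.23·ln(0.16) = 0.42149
  −0.51·ln(0.18) = 0.87455
H(P,Q) = 1.5960 nats.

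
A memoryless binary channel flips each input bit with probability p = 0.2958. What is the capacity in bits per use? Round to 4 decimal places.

Binary symmetric channel: C = 1 − h₂(ε) where h₂ is the binary entropy function.
h₂(0.2958) = −0.2958·log₂0.2958 − 0.7042·log₂0.7042 = 0.8761.
C = 1 − 0.8761 = 0.1239 bits per channel use.

0.1239 bits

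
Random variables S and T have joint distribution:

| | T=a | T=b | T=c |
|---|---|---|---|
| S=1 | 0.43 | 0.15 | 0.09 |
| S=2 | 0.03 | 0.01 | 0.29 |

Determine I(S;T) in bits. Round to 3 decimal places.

Marginals: p(S) = (0.6700, 0.3300), p(T) = (0.4600, 0.1600, 0.3800).
I(S;T) = H(S) + H(T) − H(S,T).
H(S) = 0.9149, H(T) = 1.4688, H(S,T) = 1.9829.
I(S;T) = 0.9149 + 1.4688 − 1.9829 = 0.401 bits.

0.401 bits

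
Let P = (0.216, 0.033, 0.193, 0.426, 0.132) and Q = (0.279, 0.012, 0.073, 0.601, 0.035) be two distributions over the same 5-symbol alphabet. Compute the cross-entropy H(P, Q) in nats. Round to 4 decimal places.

1.5862 nats

H(P,Q) = −Σ p·ln q.
  −0.216·ln(0.279) = 0.27573
  −0.033·ln(0.012) = 0.14595
  −0.193·ln(0.073) = 0.50514
  −0.426·ln(0.601) = 0.21690
  −0.132·ln(0.035) = 0.44252
H(P,Q) = 1.5862 nats.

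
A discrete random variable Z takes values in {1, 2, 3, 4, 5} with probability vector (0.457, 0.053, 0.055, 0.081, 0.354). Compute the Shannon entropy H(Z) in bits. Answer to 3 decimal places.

1.795 bits

H(Z) = −Σ p·log₂ p.
  −(0.457)·log₂(0.457) = 0.5163
  −(0.053)·log₂(0.053) = 0.2246
  −(0.055)·log₂(0.055) = 0.2301
  −(0.081)·log₂(0.081) = 0.2937
  −(0.354)·log₂(0.354) = 0.5304
Sum: 0.5163 + 0.2246 + 0.2301 + 0.2937 + 0.5304 = 1.795 bits.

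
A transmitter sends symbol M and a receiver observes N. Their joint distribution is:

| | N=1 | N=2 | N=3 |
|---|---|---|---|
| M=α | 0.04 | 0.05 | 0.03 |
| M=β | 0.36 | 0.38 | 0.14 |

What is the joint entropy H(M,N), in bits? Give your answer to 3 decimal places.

2.012 bits

H(M,N) = −Σ p(x,y)·log₂ p(x,y) over all 6 cells.
  cell (α,1): −0.04·log₂0.04 = 0.1858
  cell (α,2): −0.05·log₂0.05 = 0.2161
  cell (α,3): −0.03·log₂0.03 = 0.1518
  cell (β,1): −0.36·log₂0.36 = 0.5306
  cell (β,2): −0.38·log₂0.38 = 0.5305
  cell (β,3): −0.14·log₂0.14 = 0.3971
Sum = 2.012 bits.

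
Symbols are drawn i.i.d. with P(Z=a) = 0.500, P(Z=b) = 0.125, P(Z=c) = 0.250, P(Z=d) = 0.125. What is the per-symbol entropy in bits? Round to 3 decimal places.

H(Z) = −Σ p·log₂ p.
  −(0.500)·log₂(0.500) = 0.5000
  −(0.125)·log₂(0.125) = 0.3750
  −(0.250)·log₂(0.250) = 0.5000
  −(0.125)·log₂(0.125) = 0.3750
Sum: 0.5000 + 0.3750 + 0.5000 + 0.3750 = 1.750 bits.

1.750 bits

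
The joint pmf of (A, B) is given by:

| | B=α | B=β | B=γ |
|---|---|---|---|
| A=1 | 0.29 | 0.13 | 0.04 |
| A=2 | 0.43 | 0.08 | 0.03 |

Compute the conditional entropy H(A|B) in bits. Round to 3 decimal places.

Chain rule: H(A|B) = H(A,B) − H(B).
Marginals: p(A) = (0.4600, 0.5400), p(B) = (0.7200, 0.2100, 0.0700).
H(A,B) = 2.0531 bits; H(B) = 1.0826 bits.
H(A|B) = 2.0531 − 1.0826 = 0.971 bits.

0.971 bits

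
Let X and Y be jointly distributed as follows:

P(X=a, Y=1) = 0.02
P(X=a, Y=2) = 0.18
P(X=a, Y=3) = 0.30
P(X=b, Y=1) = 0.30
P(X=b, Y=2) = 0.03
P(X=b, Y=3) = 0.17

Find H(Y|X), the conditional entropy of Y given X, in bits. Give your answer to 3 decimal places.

Marginals: p(X) = (0.5000, 0.5000), p(Y) = (0.3200, 0.2100, 0.4700).
H(Y|X) = Σ p(X) · H(Y|X=·).
  X=a: p=0.5000, H(Y|X=a) = 1.1585
  X=b: p=0.5000, H(Y|X=b) = 1.2149
Weighted sum = 1.187 bits.

1.187 bits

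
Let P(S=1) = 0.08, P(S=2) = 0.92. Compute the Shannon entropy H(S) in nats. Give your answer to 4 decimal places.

0.2788 nats

H(S) = −Σ p·ln p.
  −(0.08)·ln(0.08) = 0.20206
  −(0.92)·ln(0.92) = 0.07671
Sum: 0.20206 + 0.07671 = 0.2788 nats.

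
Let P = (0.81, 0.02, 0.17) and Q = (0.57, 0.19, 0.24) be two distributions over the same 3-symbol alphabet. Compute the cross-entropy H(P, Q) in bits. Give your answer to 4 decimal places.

H(P,Q) = −Σ p·log₂ q.
  −0.81·log₂(0.57) = 0.65688
  −0.02·log₂(0.19) = 0.04792
  −0.17·log₂(0.24) = 0.35001
H(P,Q) = 1.0548 bits.

1.0548 bits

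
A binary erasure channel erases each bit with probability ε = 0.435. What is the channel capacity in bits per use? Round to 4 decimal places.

Binary erasure channel: capacity C = 1 − ε.
C = 1 − 0.435 = 0.5650 bits per channel use.

0.5650 bits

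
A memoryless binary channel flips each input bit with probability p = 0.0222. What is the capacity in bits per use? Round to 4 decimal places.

0.8464 bits

Binary symmetric channel: C = 1 − h₂(ε) where h₂ is the binary entropy function.
h₂(0.0222) = −0.0222·log₂0.0222 − 0.9778·log₂0.9778 = 0.1536.
C = 1 − 0.1536 = 0.8464 bits per channel use.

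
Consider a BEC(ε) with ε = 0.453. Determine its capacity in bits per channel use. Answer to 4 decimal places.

Binary erasure channel: capacity C = 1 − ε.
C = 1 − 0.453 = 0.5470 bits per channel use.

0.5470 bits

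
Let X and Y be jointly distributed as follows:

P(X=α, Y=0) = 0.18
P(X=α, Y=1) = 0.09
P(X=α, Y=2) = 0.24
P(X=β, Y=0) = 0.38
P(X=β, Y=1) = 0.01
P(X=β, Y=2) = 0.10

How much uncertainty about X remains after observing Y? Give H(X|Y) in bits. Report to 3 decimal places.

Chain rule: H(X|Y) = H(X,Y) − H(Y).
Marginals: p(X) = (0.5100, 0.4900), p(Y) = (0.5600, 0.1000, 0.3400).
H(X,Y) = 2.1812 bits; H(Y) = 1.3298 bits.
H(X|Y) = 2.1812 − 1.3298 = 0.851 bits.

0.851 bits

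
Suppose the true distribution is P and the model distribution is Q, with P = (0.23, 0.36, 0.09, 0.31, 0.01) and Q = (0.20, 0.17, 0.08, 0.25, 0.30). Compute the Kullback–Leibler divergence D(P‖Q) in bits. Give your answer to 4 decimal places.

D(P‖Q) = Σ p·log₂(p/q).
  0.23·log₂(0.23/0.20) = 0.04638
  0.36·log₂(0.36/0.17) = 0.38969
  0.09·log₂(0.09/0.08) = 0.01529
  0.31·log₂(0.31/0.25) = 0.09621
  0.01·log₂(0.01/0.30) = -0.04907
D(P‖Q) = 0.4985 bits.

0.4985 bits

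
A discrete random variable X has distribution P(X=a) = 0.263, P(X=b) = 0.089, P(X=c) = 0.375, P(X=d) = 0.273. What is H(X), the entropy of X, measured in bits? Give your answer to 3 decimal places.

H(X) = −Σ p·log₂ p.
  −(0.263)·log₂(0.263) = 0.5068
  −(0.089)·log₂(0.089) = 0.3106
  −(0.375)·log₂(0.375) = 0.5306
  −(0.273)·log₂(0.273) = 0.5113
Sum: 0.5068 + 0.3106 + 0.5306 + 0.5113 = 1.859 bits.

1.859 bits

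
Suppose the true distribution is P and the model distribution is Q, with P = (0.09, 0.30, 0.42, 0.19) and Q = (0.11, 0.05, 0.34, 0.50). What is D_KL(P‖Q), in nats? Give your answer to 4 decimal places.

0.4244 nats

D(P‖Q) = Σ p·ln(p/q).
  0.09·ln(0.09/0.11) = -0.01806
  0.30·ln(0.30/0.05) = 0.53753
  0.42·ln(0.42/0.34) = 0.08875
  0.19·ln(0.19/0.50) = -0.18384
D(P‖Q) = 0.4244 nats.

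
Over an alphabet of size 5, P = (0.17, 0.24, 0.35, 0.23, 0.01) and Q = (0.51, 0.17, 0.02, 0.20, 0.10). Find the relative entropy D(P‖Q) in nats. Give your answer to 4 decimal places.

D(P‖Q) = Σ p·ln(p/q).
  0.17·ln(0.17/0.51) = -0.18676
  0.24·ln(0.24/0.17) = 0.08276
  0.35·ln(0.35/0.02) = 1.00177
  0.23·ln(0.23/0.20) = 0.03215
  0.01·ln(0.01/0.10) = -0.02303
D(P‖Q) = 0.9069 nats.

0.9069 nats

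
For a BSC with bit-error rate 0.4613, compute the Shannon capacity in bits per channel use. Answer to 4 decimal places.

Binary symmetric channel: C = 1 − h₂(ε) where h₂ is the binary entropy function.
h₂(0.4613) = −0.4613·log₂0.4613 − 0.5387·log₂0.5387 = 0.9957.
C = 1 − 0.9957 = 0.0043 bits per channel use.

0.0043 bits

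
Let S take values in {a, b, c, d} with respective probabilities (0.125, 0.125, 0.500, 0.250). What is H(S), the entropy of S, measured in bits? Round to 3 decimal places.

H(S) = −Σ p·log₂ p.
  −(0.125)·log₂(0.125) = 0.3750
  −(0.125)·log₂(0.125) = 0.3750
  −(0.500)·log₂(0.500) = 0.5000
  −(0.250)·log₂(0.250) = 0.5000
Sum: 0.3750 + 0.3750 + 0.5000 + 0.5000 = 1.750 bits.

1.750 bits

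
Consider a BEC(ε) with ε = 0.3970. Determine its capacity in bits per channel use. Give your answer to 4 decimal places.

0.6030 bits

Binary erasure channel: capacity C = 1 − ε.
C = 1 − 0.3970 = 0.6030 bits per channel use.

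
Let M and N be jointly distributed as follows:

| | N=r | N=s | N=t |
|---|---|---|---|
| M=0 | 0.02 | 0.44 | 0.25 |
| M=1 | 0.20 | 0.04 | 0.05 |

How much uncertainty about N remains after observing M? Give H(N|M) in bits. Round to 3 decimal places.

Marginals: p(M) = (0.7100, 0.2900), p(N) = (0.2200, 0.4800, 0.3000).
H(N|M) = Σ p(M) · H(N|M=·).
  M=0: p=0.7100, H(N|M=0) = 1.1031
  M=1: p=0.2900, H(N|M=1) = 1.2011
Weighted sum = 1.132 bits.

1.132 bits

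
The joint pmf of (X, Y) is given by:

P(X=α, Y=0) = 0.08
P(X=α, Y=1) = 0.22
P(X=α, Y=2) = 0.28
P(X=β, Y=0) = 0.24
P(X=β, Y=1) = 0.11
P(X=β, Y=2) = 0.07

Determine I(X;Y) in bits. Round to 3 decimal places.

Marginals: p(X) = (0.5800, 0.4200), p(Y) = (0.3200, 0.3300, 0.3500).
I(X;Y) = H(X) + H(Y) − H(X,Y).
H(X) = 0.9815, H(Y) = 1.5840, H(X,Y) = 2.3993.
I(X;Y) = 0.9815 + 1.5840 − 2.3993 = 0.166 bits.

0.166 bits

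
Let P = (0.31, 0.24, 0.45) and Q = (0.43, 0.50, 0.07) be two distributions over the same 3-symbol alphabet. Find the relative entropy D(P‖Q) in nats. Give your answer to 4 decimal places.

D(P‖Q) = Σ p·ln(p/q).
  0.31·ln(0.31/0.43) = -0.10144
  0.24·ln(0.24/0.50) = -0.17615
  0.45·ln(0.45/0.07) = 0.83734
D(P‖Q) = 0.5597 nats.

0.5597 nats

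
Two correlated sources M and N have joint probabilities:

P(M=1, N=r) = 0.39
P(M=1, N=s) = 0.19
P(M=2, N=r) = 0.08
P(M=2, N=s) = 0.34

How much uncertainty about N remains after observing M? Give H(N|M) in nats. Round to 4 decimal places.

Chain rule: H(N|M) = H(M,N) − H(M).
Marginals: p(M) = (0.5800, 0.4200), p(N) = (0.4700, 0.5300).
H(M,N) = 1.2516 nats; H(M) = 0.6803 nats.
H(N|M) = 1.2516 − 0.6803 = 0.5713 nats.

0.5713 nats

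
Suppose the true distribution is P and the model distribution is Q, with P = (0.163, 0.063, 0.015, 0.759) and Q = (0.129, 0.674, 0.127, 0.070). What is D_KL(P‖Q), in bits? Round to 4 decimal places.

2.4033 bits

D(P‖Q) = Σ p·log₂(p/q).
  0.163·log₂(0.163/0.129) = 0.05501
  0.063·log₂(0.063/0.674) = -0.21542
  0.015·log₂(0.015/0.127) = -0.04623
  0.759·log₂(0.759/0.070) = 2.60995
D(P‖Q) = 2.4033 bits.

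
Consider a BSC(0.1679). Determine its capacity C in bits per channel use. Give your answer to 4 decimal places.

0.3471 bits

Binary symmetric channel: C = 1 − h₂(ε) where h₂ is the binary entropy function.
h₂(0.1679) = −0.1679·log₂0.1679 − 0.8321·log₂0.8321 = 0.6529.
C = 1 − 0.6529 = 0.3471 bits per channel use.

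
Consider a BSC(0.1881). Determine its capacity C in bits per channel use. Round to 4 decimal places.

Binary symmetric channel: C = 1 − h₂(ε) where h₂ is the binary entropy function.
h₂(0.1881) = −0.1881·log₂0.1881 − 0.8119·log₂0.8119 = 0.6975.
C = 1 − 0.6975 = 0.3025 bits per channel use.

0.3025 bits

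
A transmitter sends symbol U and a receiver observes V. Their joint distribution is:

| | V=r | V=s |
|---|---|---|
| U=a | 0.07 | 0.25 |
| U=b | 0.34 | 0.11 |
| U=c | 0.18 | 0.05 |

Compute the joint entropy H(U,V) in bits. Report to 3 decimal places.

H(U,V) = −Σ p(x,y)·log₂ p(x,y) over all 6 cells.
  cell (a,r): −0.07·log₂0.07 = 0.2686
  cell (a,s): −0.25·log₂0.25 = 0.5000
  cell (b,r): −0.34·log₂0.34 = 0.5292
  cell (b,s): −0.11·log₂0.11 = 0.3503
  cell (c,r): −0.18·log₂0.18 = 0.4453
  cell (c,s): −0.05·log₂0.05 = 0.2161
Sum = 2.309 bits.

2.309 bits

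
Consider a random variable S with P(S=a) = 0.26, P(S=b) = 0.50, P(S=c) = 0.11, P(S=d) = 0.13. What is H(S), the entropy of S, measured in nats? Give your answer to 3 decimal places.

H(S) = −Σ p·ln p.
  −(0.26)·ln(0.26) = 0.3502
  −(0.50)·ln(0.50) = 0.3466
  −(0.11)·ln(0.11) = 0.2428
  −(0.13)·ln(0.13) = 0.2652
Sum: 0.3502 + 0.3466 + 0.2428 + 0.2652 = 1.205 nats.

1.205 nats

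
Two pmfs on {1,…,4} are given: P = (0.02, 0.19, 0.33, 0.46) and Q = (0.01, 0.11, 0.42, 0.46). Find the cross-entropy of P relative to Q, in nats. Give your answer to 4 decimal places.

H(P,Q) = −Σ p·ln q.
  −0.02·ln(0.01) = 0.09210
  −0.19·ln(0.11) = 0.41938
  −0.33·ln(0.42) = 0.28628
  −0.46·ln(0.46) = 0.35720
H(P,Q) = 1.1550 nats.

1.1550 nats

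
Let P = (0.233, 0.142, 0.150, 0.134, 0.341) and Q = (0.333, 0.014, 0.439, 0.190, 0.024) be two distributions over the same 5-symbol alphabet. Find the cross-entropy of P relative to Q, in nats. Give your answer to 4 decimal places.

H(P,Q) = −Σ p·ln q.
  −0.233·ln(0.333) = 0.25621
  −0.142·ln(0.014) = 0.60616
  −0.150·ln(0.439) = 0.12349
  −0.134·ln(0.190) = 0.22254
  −0.341·ln(0.024) = 1.27183
H(P,Q) = 2.4802 nats.

2.4802 nats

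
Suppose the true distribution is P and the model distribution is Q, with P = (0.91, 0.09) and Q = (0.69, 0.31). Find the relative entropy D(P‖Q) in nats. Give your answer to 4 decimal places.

D(P‖Q) = Σ p·ln(p/q).
  0.91·ln(0.91/0.69) = 0.25185
  0.09·ln(0.09/0.31) = -0.11131
D(P‖Q) = 0.1405 nats.

0.1405 nats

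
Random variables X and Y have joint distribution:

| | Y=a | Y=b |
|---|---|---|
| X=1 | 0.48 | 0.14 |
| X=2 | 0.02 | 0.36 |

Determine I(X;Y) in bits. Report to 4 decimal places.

Marginals: p(X) = (0.6200, 0.3800), p(Y) = (0.5000, 0.5000).
I(X;Y) = Σ p(x,y)·log₂[p(x,y)/(p(x)p(y))].
  (1,a): 0.48·log₂(1.5484) = 0.30277
  (1,b): 0.14·log₂(0.4516) = -0.16056
  (2,a): 0.02·log₂(0.1053) = -0.06496
  (2,b): 0.36·log₂(1.8947) = 0.33192
Sum = 0.4092 bits.

0.4092 bits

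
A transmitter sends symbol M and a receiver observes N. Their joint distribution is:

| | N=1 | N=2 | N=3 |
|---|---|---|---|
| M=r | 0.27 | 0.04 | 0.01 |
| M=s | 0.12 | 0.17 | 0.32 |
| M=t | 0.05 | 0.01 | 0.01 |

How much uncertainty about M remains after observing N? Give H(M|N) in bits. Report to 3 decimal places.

Chain rule: H(M|N) = H(M,N) − H(N).
Marginals: p(M) = (0.3200, 0.6100, 0.0700), p(N) = (0.4400, 0.2200, 0.3400).
H(M,N) = 2.4389 bits; H(N) = 1.5309 bits.
H(M|N) = 2.4389 − 1.5309 = 0.908 bits.

0.908 bits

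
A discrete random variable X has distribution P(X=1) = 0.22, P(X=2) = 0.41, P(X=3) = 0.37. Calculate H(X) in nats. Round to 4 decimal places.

H(X) = −Σ p·ln p.
  −(0.22)·ln(0.22) = 0.33311
  −(0.41)·ln(0.41) = 0.36556
  −(0.37)·ln(0.37) = 0.36787
Sum: 0.33311 + 0.36556 + 0.36787 = 1.0665 nats.

1.0665 nats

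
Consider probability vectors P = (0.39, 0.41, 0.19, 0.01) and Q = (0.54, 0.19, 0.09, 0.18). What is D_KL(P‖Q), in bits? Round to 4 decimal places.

D(P‖Q) = Σ p·log₂(p/q).
  0.39·log₂(0.39/0.54) = -0.18310
  0.41·log₂(0.41/0.19) = 0.45495
  0.19·log₂(0.19/0.09) = 0.20482
  0.01·log₂(0.01/0.18) = -0.04170
D(P‖Q) = 0.4350 bits.

0.4350 bits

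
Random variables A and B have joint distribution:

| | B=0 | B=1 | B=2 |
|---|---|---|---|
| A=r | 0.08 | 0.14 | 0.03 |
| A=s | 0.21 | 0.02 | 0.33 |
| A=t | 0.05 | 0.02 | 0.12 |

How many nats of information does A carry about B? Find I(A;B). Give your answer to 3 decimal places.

0.178 nats

Marginals: p(A) = (0.2500, 0.5600, 0.1900), p(B) = (0.3400, 0.1800, 0.4800).
I(A;B) = H(A) + H(B) − H(A,B).
H(A) = 0.9868, H(B) = 1.0278, H(A,B) = 1.8368.
I(A;B) = 0.9868 + 1.0278 − 1.8368 = 0.178 nats.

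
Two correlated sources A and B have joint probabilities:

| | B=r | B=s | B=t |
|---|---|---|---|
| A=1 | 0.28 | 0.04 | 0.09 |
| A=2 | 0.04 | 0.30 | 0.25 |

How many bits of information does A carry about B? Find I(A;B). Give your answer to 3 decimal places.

0.341 bits

Marginals: p(A) = (0.4100, 0.5900), p(B) = (0.3200, 0.3400, 0.3400).
I(A;B) = Σ p(x,y)·log₂[p(x,y)/(p(x)p(y))].
  (1,r): 0.28·log₂(2.1341) = 0.3062
  (1,s): 0.04·log₂(0.2869) = -0.0720
  (1,t): 0.09·log₂(0.6456) = -0.0568
  (2,r): 0.04·log₂(0.2119) = -0.0896
  (2,s): 0.30·log₂(1.4955) = 0.1742
  (2,t): 0.25·log₂(1.2463) = 0.0794
Sum = 0.341 bits.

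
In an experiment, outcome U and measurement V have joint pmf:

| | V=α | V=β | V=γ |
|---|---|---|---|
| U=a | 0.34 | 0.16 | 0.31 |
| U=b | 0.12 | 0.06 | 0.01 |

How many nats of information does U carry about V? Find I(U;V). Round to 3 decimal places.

0.049 nats

Marginals: p(U) = (0.8100, 0.1900), p(V) = (0.4600, 0.2200, 0.3200).
I(U;V) = Σ p(x,y)·ln[p(x,y)/(p(x)p(y))].
  (a,α): 0.34·ln(0.9125) = -0.0311
  (a,β): 0.16·ln(0.8979) = -0.0172
  (a,γ): 0.31·ln(1.1960) = 0.0555
  (b,α): 0.12·ln(1.3730) = 0.0380
  (b,β): 0.06·ln(1.4354) = 0.0217
  (b,γ): 0.01·ln(0.1645) = -0.0181
Sum = 0.049 nats.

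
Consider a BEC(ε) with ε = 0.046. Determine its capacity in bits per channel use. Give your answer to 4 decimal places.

Binary erasure channel: capacity C = 1 − ε.
C = 1 − 0.046 = 0.9540 bits per channel use.

0.9540 bits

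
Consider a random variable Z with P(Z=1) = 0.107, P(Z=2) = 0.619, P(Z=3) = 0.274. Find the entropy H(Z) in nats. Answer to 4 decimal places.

H(Z) = −Σ p·ln p.
  −(0.107)·ln(0.107) = 0.23914
  −(0.619)·ln(0.619) = 0.29690
  −(0.274)·ln(0.274) = 0.35473
Sum: 0.23914 + 0.29690 + 0.35473 = 0.8908 nats.

0.8908 nats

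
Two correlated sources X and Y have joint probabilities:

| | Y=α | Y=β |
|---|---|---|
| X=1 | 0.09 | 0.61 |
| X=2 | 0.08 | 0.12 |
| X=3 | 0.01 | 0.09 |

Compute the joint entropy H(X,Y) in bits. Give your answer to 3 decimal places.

H(X,Y) = −Σ p(x,y)·log₂ p(x,y) over all 6 cells.
  cell (1,α): −0.09·log₂0.09 = 0.3127
  cell (1,β): −0.61·log₂0.61 = 0.4350
  cell (2,α): −0.08·log₂0.08 = 0.2915
  cell (2,β): −0.12·log₂0.12 = 0.3671
  cell (3,α): −0.01·log₂0.01 = 0.0664
  cell (3,β): −0.09·log₂0.09 = 0.3127
Sum = 1.785 bits.

1.785 bits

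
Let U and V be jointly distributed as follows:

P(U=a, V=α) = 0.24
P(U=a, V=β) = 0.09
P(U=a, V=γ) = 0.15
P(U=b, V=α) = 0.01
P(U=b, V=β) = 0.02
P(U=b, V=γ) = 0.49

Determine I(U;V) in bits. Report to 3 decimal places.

0.360 bits

Marginals: p(U) = (0.4800, 0.5200), p(V) = (0.2500, 0.1100, 0.6400).
I(U;V) = Σ p(x,y)·log₂[p(x,y)/(p(x)p(y))].
  (a,α): 0.24·log₂(2.0000) = 0.2400
  (a,β): 0.09·log₂(1.7045) = 0.0692
  (a,γ): 0.15·log₂(0.4883) = -0.1551
  (b,α): 0.01·log₂(0.0769) = -0.0370
  (b,β): 0.02·log₂(0.3497) = -0.0303
  (b,γ): 0.49·log₂(1.4724) = 0.2735
Sum = 0.360 bits.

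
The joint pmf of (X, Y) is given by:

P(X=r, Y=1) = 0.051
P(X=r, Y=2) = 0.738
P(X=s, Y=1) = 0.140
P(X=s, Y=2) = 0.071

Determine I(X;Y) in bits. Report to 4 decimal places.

0.2365 bits

Marginals: p(X) = (0.7890, 0.2110), p(Y) = (0.1910, 0.8090).
I(X;Y) = Σ p(x,y)·log₂[p(x,y)/(p(x)p(y))].
  (r,1): 0.051·log₂(0.3384) = -0.07972
  (r,2): 0.738·log₂(1.1562) = 0.15453
  (s,1): 0.140·log₂(3.4739) = 0.25152
  (s,2): 0.071·log₂(0.4159) = -0.08986
Sum = 0.2365 bits.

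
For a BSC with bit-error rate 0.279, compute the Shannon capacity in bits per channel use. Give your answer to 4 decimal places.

Binary symmetric channel: C = 1 − h₂(ε) where h₂ is the binary entropy function.
h₂(0.279) = −0.279·log₂0.279 − 0.721·log₂0.721 = 0.8541.
C = 1 − 0.8541 = 0.1459 bits per channel use.

0.1459 bits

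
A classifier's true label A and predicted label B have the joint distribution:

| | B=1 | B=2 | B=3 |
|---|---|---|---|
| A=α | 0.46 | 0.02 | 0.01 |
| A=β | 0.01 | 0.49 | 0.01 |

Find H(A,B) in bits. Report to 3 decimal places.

H(A,B) = −Σ p(x,y)·log₂ p(x,y) over all 6 cells.
  cell (α,1): −0.46·log₂0.46 = 0.5153
  cell (α,2): −0.02·log₂0.02 = 0.1129
  cell (α,3): −0.01·log₂0.01 = 0.0664
  cell (β,1): −0.01·log₂0.01 = 0.0664
  cell (β,2): −0.49·log₂0.49 = 0.5043
  cell (β,3): −0.01·log₂0.01 = 0.0664
Sum = 1.332 bits.

1.332 bits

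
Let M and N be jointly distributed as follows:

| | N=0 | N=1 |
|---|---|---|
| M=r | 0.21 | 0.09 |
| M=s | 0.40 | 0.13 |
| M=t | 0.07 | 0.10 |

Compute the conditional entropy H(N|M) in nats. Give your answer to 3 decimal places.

0.594 nats

Chain rule: H(N|M) = H(M,N) − H(M).
Marginals: p(M) = (0.3000, 0.5300, 0.1700), p(N) = (0.6800, 0.3200).
H(M,N) = 1.5926 nats; H(M) = 0.9989 nats.
H(N|M) = 1.5926 − 0.9989 = 0.594 nats.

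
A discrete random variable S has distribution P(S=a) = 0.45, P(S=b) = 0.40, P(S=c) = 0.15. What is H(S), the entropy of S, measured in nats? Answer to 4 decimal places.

H(S) = −Σ p·ln p.
  −(0.45)·ln(0.45) = 0.35933
  −(0.40)·ln(0.40) = 0.36652
  −(0.15)·ln(0.15) = 0.28457
Sum: 0.35933 + 0.36652 + 0.28457 = 1.0104 nats.

1.0104 nats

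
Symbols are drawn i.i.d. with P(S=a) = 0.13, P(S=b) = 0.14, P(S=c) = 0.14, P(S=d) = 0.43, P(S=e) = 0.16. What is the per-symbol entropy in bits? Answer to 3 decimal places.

2.123 bits

H(S) = −Σ p·log₂ p.
  −(0.13)·log₂(0.13) = 0.3826
  −(0.14)·log₂(0.14) = 0.3971
  −(0.14)·log₂(0.14) = 0.3971
  −(0.43)·log₂(0.43) = 0.5236
  −(0.16)·log₂(0.16) = 0.4230
Sum: 0.3826 + 0.3971 + 0.3971 + 0.5236 + 0.4230 = 2.123 bits.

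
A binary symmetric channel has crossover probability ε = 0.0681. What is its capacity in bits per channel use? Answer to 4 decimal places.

Binary symmetric channel: C = 1 − h₂(ε) where h₂ is the binary entropy function.
h₂(0.0681) = −0.0681·log₂0.0681 − 0.9319·log₂0.9319 = 0.3588.
C = 1 − 0.3588 = 0.6412 bits per channel use.

0.6412 bits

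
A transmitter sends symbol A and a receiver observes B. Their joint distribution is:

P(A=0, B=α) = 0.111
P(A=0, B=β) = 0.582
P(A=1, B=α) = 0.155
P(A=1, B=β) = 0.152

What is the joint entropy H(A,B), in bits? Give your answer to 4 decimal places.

1.6365 bits

H(A,B) = −Σ p(x,y)·log₂ p(x,y) over all 4 cells.
  cell (0,α): −0.111·log₂0.111 = 0.35202
  cell (0,β): −0.582·log₂0.582 = 0.45449
  cell (1,α): −0.155·log₂0.155 = 0.41690
  cell (1,β): −0.152·log₂0.152 = 0.41311
Sum = 1.6365 bits.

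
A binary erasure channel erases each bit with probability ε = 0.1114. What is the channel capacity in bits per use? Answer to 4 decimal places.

Binary erasure channel: capacity C = 1 − ε.
C = 1 − 0.1114 = 0.8886 bits per channel use.

0.8886 bits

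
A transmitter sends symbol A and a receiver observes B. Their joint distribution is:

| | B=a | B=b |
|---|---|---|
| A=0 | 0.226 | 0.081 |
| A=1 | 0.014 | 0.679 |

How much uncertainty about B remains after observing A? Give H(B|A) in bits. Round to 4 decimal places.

Marginals: p(A) = (0.3070, 0.6930), p(B) = (0.2400, 0.7600).
H(B|A) = Σ p(A) · H(B|A=·).
  A=0: p=0.3070, H(B|A=0) = 0.8325
  A=1: p=0.6930, H(B|A=1) = 0.1426
Weighted sum = 0.3544 bits.

0.3544 bits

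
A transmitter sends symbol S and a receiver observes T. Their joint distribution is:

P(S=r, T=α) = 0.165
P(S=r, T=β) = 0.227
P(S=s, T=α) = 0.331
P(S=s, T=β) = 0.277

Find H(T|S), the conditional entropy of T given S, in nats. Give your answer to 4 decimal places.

0.6858 nats

Marginals: p(S) = (0.3920, 0.6080), p(T) = (0.4960, 0.5040).
H(T|S) = Σ p(S) · H(T|S=·).
  S=r: p=0.3920, H(T|S=r) = 0.6806
  S=s: p=0.6080, H(T|S=s) = 0.6892
Weighted sum = 0.6858 nats.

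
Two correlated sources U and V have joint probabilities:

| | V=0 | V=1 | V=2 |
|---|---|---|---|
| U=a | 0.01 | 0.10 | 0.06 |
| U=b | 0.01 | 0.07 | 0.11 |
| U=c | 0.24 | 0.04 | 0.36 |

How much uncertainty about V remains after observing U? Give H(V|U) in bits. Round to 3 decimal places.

Marginals: p(U) = (0.1700, 0.1900, 0.6400), p(V) = (0.2600, 0.2100, 0.5300).
H(V|U) = Σ p(U) · H(V|U=·).
  U=a: p=0.1700, H(V|U=a) = 1.2210
  U=b: p=0.1900, H(V|U=b) = 1.2108
  U=c: p=0.6400, H(V|U=c) = 1.2476
Weighted sum = 1.236 bits.

1.236 bits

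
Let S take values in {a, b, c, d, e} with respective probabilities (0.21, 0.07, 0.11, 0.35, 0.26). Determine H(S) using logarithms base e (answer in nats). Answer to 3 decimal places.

1.474 nats

H(S) = −Σ p·ln p.
  −(0.21)·ln(0.21) = 0.3277
  −(0.07)·ln(0.07) = 0.1861
  −(0.11)·ln(0.11) = 0.2428
  −(0.35)·ln(0.35) = 0.3674
  −(0.26)·ln(0.26) = 0.3502
Sum: 0.3277 + 0.1861 + 0.2428 + 0.3674 + 0.3502 = 1.474 nats.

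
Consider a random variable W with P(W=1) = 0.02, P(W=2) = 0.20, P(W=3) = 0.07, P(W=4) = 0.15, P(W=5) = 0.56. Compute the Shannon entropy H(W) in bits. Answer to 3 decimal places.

H(W) = −Σ p·log₂ p.
  −(0.02)·log₂(0.02) = 0.1129
  −(0.20)·log₂(0.20) = 0.4644
  −(0.07)·log₂(0.07) = 0.2686
  −(0.15)·log₂(0.15) = 0.4105
  −(0.56)·log₂(0.56) = 0.4684
Sum: 0.1129 + 0.4644 + 0.2686 + 0.4105 + 0.4684 = 1.725 bits.

1.725 bits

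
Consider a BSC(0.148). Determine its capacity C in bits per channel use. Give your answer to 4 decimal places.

Binary symmetric channel: C = 1 − h₂(ε) where h₂ is the binary entropy function.
h₂(0.148) = −0.148·log₂0.148 − 0.852·log₂0.852 = 0.6048.
C = 1 − 0.6048 = 0.3952 bits per channel use.

0.3952 bits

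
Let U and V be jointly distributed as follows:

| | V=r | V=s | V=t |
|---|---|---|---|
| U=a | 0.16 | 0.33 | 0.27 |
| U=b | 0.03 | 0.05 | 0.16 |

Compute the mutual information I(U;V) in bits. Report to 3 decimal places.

Marginals: p(U) = (0.7600, 0.2400), p(V) = (0.1900, 0.3800, 0.4300).
I(U;V) = Σ p(x,y)·log₂[p(x,y)/(p(x)p(y))].
  (a,r): 0.16·log₂(1.1080) = 0.0237
  (a,s): 0.33·log₂(1.1427) = 0.0635
  (a,t): 0.27·log₂(0.8262) = -0.0744
  (b,r): 0.03·log₂(0.6579) = -0.0181
  (b,s): 0.05·log₂(0.5482) = -0.0434
  (b,t): 0.16·log₂(1.5504) = 0.1012
Sum = 0.053 bits.

0.053 bits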